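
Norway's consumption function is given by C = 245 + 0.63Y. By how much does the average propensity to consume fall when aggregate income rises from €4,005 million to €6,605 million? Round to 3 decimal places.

At Y = 4005: C = 245 + 0.63(4005) = 2768.15, APC = 2768.15/4005 = 0.6912
At Y = 6605: C = 4406.15, APC = 4406.15/6605 = 0.6671
Fall in APC = 0.6912 − 0.6671 = 0.0241 ≈ 0.024

ΔAPC = 0.024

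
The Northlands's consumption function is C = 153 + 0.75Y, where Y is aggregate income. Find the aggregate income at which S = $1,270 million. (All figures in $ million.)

Y = 5692

S = Y − C = -153 + 0.25Y
-153 + 0.25Y = 1270, so 0.25Y = 1423 and Y = 5692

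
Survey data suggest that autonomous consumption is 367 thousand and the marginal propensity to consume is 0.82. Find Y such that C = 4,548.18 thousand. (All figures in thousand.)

367 + 0.82Y = 4548.18
0.82Y = 4181.18, so Y = 4181.18/0.82 = 5099

Y = 5099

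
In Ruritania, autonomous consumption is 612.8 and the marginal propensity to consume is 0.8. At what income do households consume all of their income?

At break-even, C = Y: 612.8 + 0.8Y = Y
0.2Y = 612.8, so Y = 612.8/0.2 = 3064

Y = 3064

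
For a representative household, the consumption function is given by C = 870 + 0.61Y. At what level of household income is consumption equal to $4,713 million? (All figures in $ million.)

870 + 0.61Y = 4713
0.61Y = 3843, so Y = 3843/0.61 = 6300

Y = 6300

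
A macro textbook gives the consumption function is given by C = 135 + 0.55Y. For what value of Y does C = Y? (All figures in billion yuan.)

Y = 300

At break-even, C = Y: 135 + 0.55Y = Y
0.45Y = 135, so Y = 135/0.45 = 300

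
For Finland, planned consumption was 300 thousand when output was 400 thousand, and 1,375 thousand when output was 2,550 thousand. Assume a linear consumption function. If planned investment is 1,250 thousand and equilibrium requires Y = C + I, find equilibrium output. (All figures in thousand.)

MPC = (1375 − 300)/(2550 − 400) = 1075/2150 = 0.5
a = 300 − 0.5(400) = 100
Equilibrium: Y = 100 + 0.5Y + 1250
0.5Y = 1350, so Y = 1350/0.5 = 2700

Y = 2700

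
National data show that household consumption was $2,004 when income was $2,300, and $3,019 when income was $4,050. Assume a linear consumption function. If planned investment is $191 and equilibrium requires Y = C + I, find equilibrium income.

MPC = (3019 − 2004)/(4050 − 2300) = 1015/1750 = 0.58
a = 2004 − 0.58(2300) = 670
Equilibrium: Y = 670 + 0.58Y + 191
0.42Y = 861, so Y = 861/0.42 = 2050

Y = 2050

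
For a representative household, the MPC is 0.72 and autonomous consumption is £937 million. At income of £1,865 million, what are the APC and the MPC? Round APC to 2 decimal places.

MPC = 0.72 (the slope of the consumption function)
C = 937 + 0.72(1865) = 2279.8, so APC = 2279.8/1865 = 1.22

APC = 1.22; MPC = 0.72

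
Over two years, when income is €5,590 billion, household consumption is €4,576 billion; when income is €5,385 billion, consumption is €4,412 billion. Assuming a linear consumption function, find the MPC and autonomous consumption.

MPC = 0.8; a = 104

MPC = ΔC/ΔY = (4576 − 4412)/(5590 − 5385) = 164/205 = 0.8
a = C − MPC·Y = 4412 − 0.8(5385) = 4412 − 4308 = 104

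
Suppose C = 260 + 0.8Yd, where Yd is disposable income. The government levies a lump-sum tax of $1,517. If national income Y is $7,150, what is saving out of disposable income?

S = 866.6

Yd = Y − T = 7150 − 1517 = 5633
C = 260 + 0.8(5633) = 260 + 4506.4 = 4766.4
S = Yd − C = 5633 − 4766.4 = 866.6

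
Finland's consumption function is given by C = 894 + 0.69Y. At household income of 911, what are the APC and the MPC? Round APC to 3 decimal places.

MPC = 0.69 (the slope of the consumption function)
C = 894 + 0.69(911) = 1522.59, so APC = 1522.59/911 = 1.671

APC = 1.671; MPC = 0.69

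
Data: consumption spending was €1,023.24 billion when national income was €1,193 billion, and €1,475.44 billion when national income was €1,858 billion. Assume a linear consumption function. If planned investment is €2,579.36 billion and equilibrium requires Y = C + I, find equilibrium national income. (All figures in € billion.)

Y = 8723

MPC = (1475.44 − 1023.24)/(1858 − 1193) = 452.2/665 = 0.68
a = 1023.24 − 0.68(1193) = 212
Equilibrium: Y = 212 + 0.68Y + 2579.36
0.32Y = 2791.36, so Y = 2791.36/0.32 = 8723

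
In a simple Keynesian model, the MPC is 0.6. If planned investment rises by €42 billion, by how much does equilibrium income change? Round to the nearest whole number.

The multiplier is 1/(1 − MPC) = 1/0.4.
ΔY = 42/0.4 = 105.00 ≈ 105

ΔY ≈ 105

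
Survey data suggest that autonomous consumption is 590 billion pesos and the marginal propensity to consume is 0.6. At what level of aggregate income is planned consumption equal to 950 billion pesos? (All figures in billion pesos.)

590 + 0.6Y = 950
0.6Y = 360, so Y = 360/0.6 = 600

Y = 600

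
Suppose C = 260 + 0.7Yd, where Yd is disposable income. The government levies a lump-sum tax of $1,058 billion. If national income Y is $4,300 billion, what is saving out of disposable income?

Yd = Y − T = 4300 − 1058 = 3242
C = 260 + 0.7(3242) = 260 + 2269.4 = 2529.4
S = Yd − C = 3242 − 2529.4 = 712.6

S = 712.6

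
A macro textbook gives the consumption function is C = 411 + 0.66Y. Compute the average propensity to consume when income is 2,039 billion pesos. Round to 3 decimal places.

C = 411 + 0.66(2039) = 1756.74
APC = C/Y = 1756.74/2039 = 0.862

APC = 0.862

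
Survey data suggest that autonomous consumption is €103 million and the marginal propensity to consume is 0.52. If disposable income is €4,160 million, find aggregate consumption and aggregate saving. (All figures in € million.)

C = 103 + 0.52(4160) = 103 + 2163.2 = 2266.2
S = Y − C = 4160 − 2266.2 = 1893.8

C = 2266.2; S = 1893.8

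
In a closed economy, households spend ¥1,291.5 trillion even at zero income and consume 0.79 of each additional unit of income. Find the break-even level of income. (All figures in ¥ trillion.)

Y = 6150

At break-even, C = Y: 1291.5 + 0.79Y = Y
0.21Y = 1291.5, so Y = 1291.5/0.21 = 6150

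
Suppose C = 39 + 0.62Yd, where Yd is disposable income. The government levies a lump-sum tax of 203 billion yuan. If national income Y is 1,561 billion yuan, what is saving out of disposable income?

S = 477.04

Yd = Y − T = 1561 − 203 = 1358
C = 39 + 0.62(1358) = 39 + 841.96 = 880.96
S = Yd − C = 1358 − 880.96 = 477.04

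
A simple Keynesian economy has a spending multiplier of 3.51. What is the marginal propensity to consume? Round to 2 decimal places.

MPC = 0.72

k = 1/(1 − MPC), so 1 − MPC = 1/k = 1/3.51 = 0.2849
MPC = 1 − 0.2849 = 0.72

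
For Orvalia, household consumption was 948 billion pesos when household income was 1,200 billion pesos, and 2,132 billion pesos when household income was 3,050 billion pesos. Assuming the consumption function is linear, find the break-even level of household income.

MPC = (2132 − 948)/(3050 − 1200) = 1184/1850 = 0.64
a = 948 − 0.64(1200) = 948 − 768 = 180
Break-even: Y = a/(1−MPC) = 180/0.36 = 500

Y = 500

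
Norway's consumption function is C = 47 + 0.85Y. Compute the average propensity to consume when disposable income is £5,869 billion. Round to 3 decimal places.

C = 47 + 0.85(5869) = 5035.65
APC = C/Y = 5035.65/5869 = 0.858

APC = 0.858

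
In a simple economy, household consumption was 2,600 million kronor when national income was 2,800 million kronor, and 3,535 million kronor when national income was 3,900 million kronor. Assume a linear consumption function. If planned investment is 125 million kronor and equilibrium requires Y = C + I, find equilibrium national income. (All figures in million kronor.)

MPC = (3535 − 2600)/(3900 − 2800) = 935/1100 = 0.85
a = 2600 − 0.85(2800) = 220
Equilibrium: Y = 220 + 0.85Y + 125
0.15Y = 345, so Y = 345/0.15 = 2300

Y = 2300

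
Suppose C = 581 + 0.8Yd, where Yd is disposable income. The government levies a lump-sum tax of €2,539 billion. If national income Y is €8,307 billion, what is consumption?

C = 5195.4

Yd = Y − T = 8307 − 2539 = 5768
C = 581 + 0.8(5768) = 581 + 4614.4 = 5195.4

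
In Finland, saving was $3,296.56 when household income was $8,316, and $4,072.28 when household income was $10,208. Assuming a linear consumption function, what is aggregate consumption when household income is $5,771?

C = 3517.89

MPS = ΔS/ΔY = (4072.28 − 3296.56)/(10208 − 8316) = 775.72/1892 = 0.41
MPC = 1 − MPS = 0.59
Autonomous saving = 3296.56 − 0.41(8316) = -113, so a = 113
C = 113 + 0.59(5771) = 113 + 3404.89 = 3517.89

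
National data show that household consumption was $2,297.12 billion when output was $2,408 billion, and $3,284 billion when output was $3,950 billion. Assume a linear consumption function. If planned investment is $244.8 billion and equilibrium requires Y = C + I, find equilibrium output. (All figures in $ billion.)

MPC = (3284 − 2297.12)/(3950 − 2408) = 986.88/1542 = 0.64
a = 2297.12 − 0.64(2408) = 756
Equilibrium: Y = 756 + 0.64Y + 244.8
0.36Y = 1000.8, so Y = 1000.8/0.36 = 2780

Y = 2780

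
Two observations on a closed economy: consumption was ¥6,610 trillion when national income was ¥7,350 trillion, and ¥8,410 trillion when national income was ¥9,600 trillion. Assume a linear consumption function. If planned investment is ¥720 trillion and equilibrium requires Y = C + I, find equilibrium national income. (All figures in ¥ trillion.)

MPC = (8410 − 6610)/(9600 − 7350) = 1800/2250 = 0.8
a = 6610 − 0.8(7350) = 730
Equilibrium: Y = 730 + 0.8Y + 720
0.2Y = 1450, so Y = 1450/0.2 = 7250

Y = 7250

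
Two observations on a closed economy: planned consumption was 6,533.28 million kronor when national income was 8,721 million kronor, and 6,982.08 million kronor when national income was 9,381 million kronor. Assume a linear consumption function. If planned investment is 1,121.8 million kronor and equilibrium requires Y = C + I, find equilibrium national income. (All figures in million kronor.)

Y = 5390

MPC = (6982.08 − 6533.28)/(9381 − 8721) = 448.8/660 = 0.68
a = 6533.28 − 0.68(8721) = 603
Equilibrium: Y = 603 + 0.68Y + 1121.8
0.32Y = 1724.8, so Y = 1724.8/0.32 = 5390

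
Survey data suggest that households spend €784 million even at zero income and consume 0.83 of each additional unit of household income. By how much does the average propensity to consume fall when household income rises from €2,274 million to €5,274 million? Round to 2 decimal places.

ΔAPC = 0.20

At Y = 2274: C = 784 + 0.83(2274) = 2671.42, APC = 2671.42/2274 = 1.175
At Y = 5274: C = 5161.42, APC = 5161.42/5274 = 0.979
Fall in APC = 1.175 − 0.979 = 0.196 ≈ 0.20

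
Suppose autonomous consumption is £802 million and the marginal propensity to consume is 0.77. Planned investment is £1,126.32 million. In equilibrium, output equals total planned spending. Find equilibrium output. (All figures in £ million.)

Y = C + I = 802 + 0.77Y + 1126.32
Y − 0.77Y = 1928.32
0.23Y = 1928.32, so Y = 1928.32/0.23 = 8384

Y = 8384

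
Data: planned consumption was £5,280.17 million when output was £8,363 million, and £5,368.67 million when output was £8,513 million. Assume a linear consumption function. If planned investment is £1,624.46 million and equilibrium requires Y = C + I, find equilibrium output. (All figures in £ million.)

Y = 4806

MPC = (5368.67 − 5280.17)/(8513 − 8363) = 88.5/150 = 0.59
a = 5280.17 − 0.59(8363) = 346
Equilibrium: Y = 346 + 0.59Y + 1624.46
0.41Y = 1970.46, so Y = 1970.46/0.41 = 4806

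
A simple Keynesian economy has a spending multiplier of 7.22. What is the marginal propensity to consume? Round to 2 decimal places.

MPC = 0.86

k = 1/(1 − MPC), so 1 − MPC = 1/k = 1/7.22 = 0.1385
MPC = 1 − 0.1385 = 0.86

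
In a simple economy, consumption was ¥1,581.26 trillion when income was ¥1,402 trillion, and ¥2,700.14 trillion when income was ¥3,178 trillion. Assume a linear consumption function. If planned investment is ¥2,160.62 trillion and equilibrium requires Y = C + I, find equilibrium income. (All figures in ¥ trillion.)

Y = 7726

MPC = (2700.14 − 1581.26)/(3178 − 1402) = 1118.88/1776 = 0.63
a = 1581.26 − 0.63(1402) = 698
Equilibrium: Y = 698 + 0.63Y + 2160.62
0.37Y = 2858.62, so Y = 2858.62/0.37 = 7726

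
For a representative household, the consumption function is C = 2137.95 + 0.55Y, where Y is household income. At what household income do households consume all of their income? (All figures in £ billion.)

Y = 4751

At break-even, C = Y: 2137.95 + 0.55Y = Y
0.45Y = 2137.95, so Y = 2137.95/0.45 = 4751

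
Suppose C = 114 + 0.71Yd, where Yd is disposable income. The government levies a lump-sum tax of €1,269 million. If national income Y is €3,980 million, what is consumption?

C = 2038.81

Yd = Y − T = 3980 − 1269 = 2711
C = 114 + 0.71(2711) = 114 + 1924.81 = 2038.81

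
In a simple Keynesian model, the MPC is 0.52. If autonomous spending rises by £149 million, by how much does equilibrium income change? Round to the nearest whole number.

ΔY ≈ 310

The multiplier is 1/(1 − MPC) = 1/0.48.
ΔY = 149/0.48 = 310.42 ≈ 310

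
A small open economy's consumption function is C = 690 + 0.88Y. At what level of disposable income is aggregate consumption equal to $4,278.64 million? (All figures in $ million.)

690 + 0.88Y = 4278.64
0.88Y = 3588.64, so Y = 3588.64/0.88 = 4078

Y = 4078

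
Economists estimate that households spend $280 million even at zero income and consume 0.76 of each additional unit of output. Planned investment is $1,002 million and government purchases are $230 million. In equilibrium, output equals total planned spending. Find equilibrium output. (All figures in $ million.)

Y = 6300

Y = C + I + G = 280 + 0.76Y + 1002 + 230
Y − 0.76Y = 1512
0.24Y = 1512, so Y = 1512/0.24 = 6300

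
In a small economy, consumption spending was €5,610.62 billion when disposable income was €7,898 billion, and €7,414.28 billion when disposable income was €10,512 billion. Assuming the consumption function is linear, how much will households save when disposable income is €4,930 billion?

MPC = (7414.28 − 5610.62)/(10512 − 7898) = 1803.66/2614 = 0.69
a = 5610.62 − 0.69(7898) = 5610.62 − 5449.62 = 161
C = 161 + 0.69(4930) = 3562.7
S = 4930 − 3562.7 = 1367.3

S = 1367.3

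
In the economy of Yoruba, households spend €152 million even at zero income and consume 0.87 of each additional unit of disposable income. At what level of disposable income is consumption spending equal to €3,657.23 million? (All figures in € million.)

152 + 0.87Y = 3657.23
0.87Y = 3505.23, so Y = 3505.23/0.87 = 4029

Y = 4029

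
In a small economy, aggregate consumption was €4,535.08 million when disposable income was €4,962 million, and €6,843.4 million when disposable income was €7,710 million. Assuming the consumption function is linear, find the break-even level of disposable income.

MPC = (6843.4 − 4535.08)/(7710 − 4962) = 2308.32/2748 = 0.84
a = 4535.08 − 0.84(4962) = 4535.08 − 4168.08 = 367
Break-even: Y = a/(1−MPC) = 367/0.16 = 2293.75

Y = 2293.75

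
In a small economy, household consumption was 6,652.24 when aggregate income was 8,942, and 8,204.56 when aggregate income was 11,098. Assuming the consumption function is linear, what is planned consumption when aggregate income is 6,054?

C = 4572.88

MPC = (8204.56 − 6652.24)/(11098 − 8942) = 1552.32/2156 = 0.72
a = 6652.24 − 0.72(8942) = 6652.24 − 6438.24 = 214
C = 214 + 0.72(6054) = 214 + 4358.88 = 4572.88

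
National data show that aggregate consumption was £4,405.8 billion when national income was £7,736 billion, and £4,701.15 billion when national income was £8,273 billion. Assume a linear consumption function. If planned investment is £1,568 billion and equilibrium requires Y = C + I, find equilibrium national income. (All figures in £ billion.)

MPC = (4701.15 − 4405.8)/(8273 − 7736) = 295.35/537 = 0.55
a = 4405.8 − 0.55(7736) = 151
Equilibrium: Y = 151 + 0.55Y + 1568
0.45Y = 1719, so Y = 1719/0.45 = 3820

Y = 3820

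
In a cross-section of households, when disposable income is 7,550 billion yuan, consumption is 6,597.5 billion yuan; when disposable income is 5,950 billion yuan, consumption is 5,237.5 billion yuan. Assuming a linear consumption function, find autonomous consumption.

a = 180

MPC = ΔC/ΔY = (6597.5 − 5237.5)/(7550 − 5950) = 1360/1600 = 0.85
a = C − MPC·Y = 5237.5 − 0.85(5950) = 5237.5 − 5057.5 = 180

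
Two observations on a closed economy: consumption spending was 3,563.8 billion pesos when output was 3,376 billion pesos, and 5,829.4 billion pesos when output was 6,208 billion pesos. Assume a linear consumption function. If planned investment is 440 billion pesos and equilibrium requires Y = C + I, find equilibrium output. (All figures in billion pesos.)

Y = 6515

MPC = (5829.4 − 3563.8)/(6208 − 3376) = 2265.6/2832 = 0.8
a = 3563.8 − 0.8(3376) = 863
Equilibrium: Y = 863 + 0.8Y + 440
0.2Y = 1303, so Y = 1303/0.2 = 6515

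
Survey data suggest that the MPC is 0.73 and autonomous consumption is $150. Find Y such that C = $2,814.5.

Y = 3650

150 + 0.73Y = 2814.5
0.73Y = 2664.5, so Y = 2664.5/0.73 = 3650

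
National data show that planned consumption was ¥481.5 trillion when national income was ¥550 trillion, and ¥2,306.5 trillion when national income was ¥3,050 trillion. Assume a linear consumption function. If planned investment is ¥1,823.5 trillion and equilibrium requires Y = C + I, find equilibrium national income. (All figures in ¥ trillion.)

Y = 7050

MPC = (2306.5 − 481.5)/(3050 − 550) = 1825/2500 = 0.73
a = 481.5 − 0.73(550) = 80
Equilibrium: Y = 80 + 0.73Y + 1823.5
0.27Y = 1903.5, so Y = 1903.5/0.27 = 7050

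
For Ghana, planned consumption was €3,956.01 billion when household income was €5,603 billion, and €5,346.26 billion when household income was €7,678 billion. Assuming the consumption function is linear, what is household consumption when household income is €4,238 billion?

MPC = (5346.26 − 3956.01)/(7678 − 5603) = 1390.25/2075 = 0.67
a = 3956.01 − 0.67(5603) = 3956.01 − 3754.01 = 202
C = 202 + 0.67(4238) = 202 + 2839.46 = 3041.46

C = 3041.46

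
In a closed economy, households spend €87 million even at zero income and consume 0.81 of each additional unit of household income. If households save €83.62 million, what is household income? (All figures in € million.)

Y = 898

S = Y − C = -87 + 0.19Y
-87 + 0.19Y = 83.62, so 0.19Y = 170.62 and Y = 898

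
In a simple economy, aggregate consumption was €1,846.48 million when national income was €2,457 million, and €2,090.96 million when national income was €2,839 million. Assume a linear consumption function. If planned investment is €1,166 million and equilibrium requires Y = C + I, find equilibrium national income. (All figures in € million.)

MPC = (2090.96 − 1846.48)/(2839 − 2457) = 244.48/382 = 0.64
a = 1846.48 − 0.64(2457) = 274
Equilibrium: Y = 274 + 0.64Y + 1166
0.36Y = 1440, so Y = 1440/0.36 = 4000

Y = 4000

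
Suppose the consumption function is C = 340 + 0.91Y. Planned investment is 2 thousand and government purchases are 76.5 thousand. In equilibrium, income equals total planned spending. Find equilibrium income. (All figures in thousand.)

Y = 4650

Y = C + I + G = 340 + 0.91Y + 2 + 76.5
Y − 0.91Y = 418.5
0.09Y = 418.5, so Y = 418.5/0.09 = 4650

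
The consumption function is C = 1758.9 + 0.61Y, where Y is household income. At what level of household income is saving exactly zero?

At break-even, C = Y: 1758.9 + 0.61Y = Y
0.39Y = 1758.9, so Y = 1758.9/0.39 = 4510

Y = 4510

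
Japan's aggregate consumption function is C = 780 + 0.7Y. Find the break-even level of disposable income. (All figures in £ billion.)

Y = 2600

At break-even, C = Y: 780 + 0.7Y = Y
0.3Y = 780, so Y = 780/0.3 = 2600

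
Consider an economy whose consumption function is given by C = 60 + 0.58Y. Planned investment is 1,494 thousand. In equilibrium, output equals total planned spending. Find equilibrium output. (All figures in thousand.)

Y = C + I = 60 + 0.58Y + 1494
Y − 0.58Y = 1554
0.42Y = 1554, so Y = 1554/0.42 = 3700

Y = 3700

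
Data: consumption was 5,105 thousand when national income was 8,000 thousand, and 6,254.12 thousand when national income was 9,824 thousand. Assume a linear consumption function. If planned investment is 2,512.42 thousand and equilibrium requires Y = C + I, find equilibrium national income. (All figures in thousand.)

Y = 6966

MPC = (6254.12 − 5105)/(9824 − 8000) = 1149.12/1824 = 0.63
a = 5105 − 0.63(8000) = 65
Equilibrium: Y = 65 + 0.63Y + 2512.42
0.37Y = 2577.42, so Y = 2577.42/0.37 = 6966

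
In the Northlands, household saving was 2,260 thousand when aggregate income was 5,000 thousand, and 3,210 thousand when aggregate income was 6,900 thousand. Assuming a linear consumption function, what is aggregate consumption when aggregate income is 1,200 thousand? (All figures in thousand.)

C = 840

MPS = ΔS/ΔY = (3210 − 2260)/(6900 − 5000) = 950/1900 = 0.5
MPC = 1 − MPS = 0.5
Autonomous saving = 2260 − 0.5(5000) = -240, so a = 240
C = 240 + 0.5(1200) = 240 + 600 = 840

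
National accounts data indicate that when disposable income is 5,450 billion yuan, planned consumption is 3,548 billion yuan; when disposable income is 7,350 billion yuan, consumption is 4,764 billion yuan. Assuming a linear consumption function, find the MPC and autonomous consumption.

MPC = 0.64; a = 60

MPC = ΔC/ΔY = (4764 − 3548)/(7350 − 5450) = 1216/1900 = 0.64
a = C − MPC·Y = 3548 − 0.64(5450) = 3548 − 3488 = 60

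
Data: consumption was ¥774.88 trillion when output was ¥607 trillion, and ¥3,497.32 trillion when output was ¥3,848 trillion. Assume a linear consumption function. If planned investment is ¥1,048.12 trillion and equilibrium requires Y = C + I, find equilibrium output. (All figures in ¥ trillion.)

Y = 8207

MPC = (3497.32 − 774.88)/(3848 − 607) = 2722.44/3241 = 0.84
a = 774.88 − 0.84(607) = 265
Equilibrium: Y = 265 + 0.84Y + 1048.12
0.16Y = 1313.12, so Y = 1313.12/0.16 = 8207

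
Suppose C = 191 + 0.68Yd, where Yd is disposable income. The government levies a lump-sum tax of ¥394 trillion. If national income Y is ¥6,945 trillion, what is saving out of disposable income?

Yd = Y − T = 6945 − 394 = 6551
C = 191 + 0.68(6551) = 191 + 4454.68 = 4645.68
S = Yd − C = 6551 − 4645.68 = 1905.32

S = 1905.32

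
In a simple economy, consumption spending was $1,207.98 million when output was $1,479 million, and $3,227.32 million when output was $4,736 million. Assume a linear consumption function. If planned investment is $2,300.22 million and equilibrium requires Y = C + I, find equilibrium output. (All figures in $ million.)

Y = 6819

MPC = (3227.32 − 1207.98)/(4736 − 1479) = 2019.34/3257 = 0.62
a = 1207.98 − 0.62(1479) = 291
Equilibrium: Y = 291 + 0.62Y + 2300.22
0.38Y = 2591.22, so Y = 2591.22/0.38 = 6819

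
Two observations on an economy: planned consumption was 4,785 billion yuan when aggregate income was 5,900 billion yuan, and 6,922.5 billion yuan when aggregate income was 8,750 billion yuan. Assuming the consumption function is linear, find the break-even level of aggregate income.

Y = 1440

MPC = (6922.5 − 4785)/(8750 − 5900) = 2137.5/2850 = 0.75
a = 4785 − 0.75(5900) = 4785 − 4425 = 360
Break-even: Y = a/(1−MPC) = 360/0.25 = 1440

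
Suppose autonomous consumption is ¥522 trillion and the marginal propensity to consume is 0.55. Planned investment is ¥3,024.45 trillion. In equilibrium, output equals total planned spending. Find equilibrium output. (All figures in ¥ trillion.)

Y = 7881

Y = C + I = 522 + 0.55Y + 3024.45
Y − 0.55Y = 3546.45
0.45Y = 3546.45, so Y = 3546.45/0.45 = 7881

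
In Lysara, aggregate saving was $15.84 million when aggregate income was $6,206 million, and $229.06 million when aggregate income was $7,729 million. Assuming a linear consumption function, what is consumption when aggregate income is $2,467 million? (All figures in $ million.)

C = 2974.62

MPS = ΔS/ΔY = (229.06 − 15.84)/(7729 − 6206) = 213.22/1523 = 0.14
MPC = 1 − MPS = 0.86
Autonomous saving = 15.84 − 0.14(6206) = -853, so a = 853
C = 853 + 0.86(2467) = 853 + 2121.62 = 2974.62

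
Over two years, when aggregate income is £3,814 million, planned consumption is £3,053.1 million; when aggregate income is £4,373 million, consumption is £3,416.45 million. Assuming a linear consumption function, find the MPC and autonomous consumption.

MPC = 0.65; a = 574

MPC = ΔC/ΔY = (3416.45 − 3053.1)/(4373 − 3814) = 363.35/559 = 0.65
a = C − MPC·Y = 3053.1 − 0.65(3814) = 3053.1 − 2479.1 = 574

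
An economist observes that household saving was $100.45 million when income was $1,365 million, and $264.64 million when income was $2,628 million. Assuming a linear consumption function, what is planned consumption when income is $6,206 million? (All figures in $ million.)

MPS = ΔS/ΔY = (264.64 − 100.45)/(2628 − 1365) = 164.19/1263 = 0.13
MPC = 1 − MPS = 0.87
Autonomous saving = 100.45 − 0.13(1365) = -77, so a = 77
C = 77 + 0.87(6206) = 77 + 5399.22 = 5476.22

C = 5476.22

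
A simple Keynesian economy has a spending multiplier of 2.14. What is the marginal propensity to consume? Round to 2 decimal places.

MPC = 0.53

k = 1/(1 − MPC), so 1 − MPC = 1/k = 1/2.14 = 0.4673
MPC = 1 − 0.4673 = 0.53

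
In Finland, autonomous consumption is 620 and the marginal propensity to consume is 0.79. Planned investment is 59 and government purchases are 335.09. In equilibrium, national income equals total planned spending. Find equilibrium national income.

Y = C + I + G = 620 + 0.79Y + 59 + 335.09
Y − 0.79Y = 1014.09
0.21Y = 1014.09, so Y = 1014.09/0.21 = 4829

Y = 4829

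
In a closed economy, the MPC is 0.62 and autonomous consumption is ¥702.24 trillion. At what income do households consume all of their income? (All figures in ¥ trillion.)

At break-even, C = Y: 702.24 + 0.62Y = Y
0.38Y = 702.24, so Y = 702.24/0.38 = 1848

Y = 1848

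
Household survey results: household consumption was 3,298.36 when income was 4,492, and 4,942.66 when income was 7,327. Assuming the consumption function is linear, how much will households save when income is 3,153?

MPC = (4942.66 − 3298.36)/(7327 − 4492) = 1644.3/2835 = 0.58
a = 3298.36 − 0.58(4492) = 3298.36 − 2605.36 = 693
C = 693 + 0.58(3153) = 2521.74
S = 3153 − 2521.74 = 631.26

S = 631.26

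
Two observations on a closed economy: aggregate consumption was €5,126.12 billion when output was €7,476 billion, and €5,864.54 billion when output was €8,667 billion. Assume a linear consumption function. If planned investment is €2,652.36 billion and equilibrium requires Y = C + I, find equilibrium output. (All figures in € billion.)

MPC = (5864.54 − 5126.12)/(8667 − 7476) = 738.42/1191 = 0.62
a = 5126.12 − 0.62(7476) = 491
Equilibrium: Y = 491 + 0.62Y + 2652.36
0.38Y = 3143.36, so Y = 3143.36/0.38 = 8272

Y = 8272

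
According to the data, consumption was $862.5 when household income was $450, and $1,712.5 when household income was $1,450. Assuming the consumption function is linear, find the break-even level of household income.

MPC = (1712.5 − 862.5)/(1450 − 450) = 850/1000 = 0.85
a = 862.5 − 0.85(450) = 862.5 − 382.5 = 480
Break-even: Y = a/(1−MPC) = 480/0.15 = 3200

Y = 3200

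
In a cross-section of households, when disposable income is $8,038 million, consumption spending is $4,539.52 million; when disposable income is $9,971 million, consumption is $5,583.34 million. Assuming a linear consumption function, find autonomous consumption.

MPC = ΔC/ΔY = (5583.34 − 4539.52)/(9971 − 8038) = 1043.82/1933 = 0.54
a = C − MPC·Y = 4539.52 − 0.54(8038) = 4539.52 − 4340.52 = 199

a = 199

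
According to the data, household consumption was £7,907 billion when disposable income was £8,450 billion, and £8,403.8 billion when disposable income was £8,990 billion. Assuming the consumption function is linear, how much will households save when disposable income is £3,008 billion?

MPC = (8403.8 − 7907)/(8990 − 8450) = 496.8/540 = 0.92
a = 7907 − 0.92(8450) = 7907 − 7774 = 133
C = 133 + 0.92(3008) = 2900.36
S = 3008 − 2900.36 = 107.64

S = 107.64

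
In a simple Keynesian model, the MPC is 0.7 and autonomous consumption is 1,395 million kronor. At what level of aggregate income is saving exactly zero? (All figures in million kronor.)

At break-even, C = Y: 1395 + 0.7Y = Y
0.3Y = 1395, so Y = 1395/0.3 = 4650

Y = 4650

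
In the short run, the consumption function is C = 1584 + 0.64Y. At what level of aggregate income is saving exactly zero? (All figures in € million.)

Y = 4400

At break-even, C = Y: 1584 + 0.64Y = Y
0.36Y = 1584, so Y = 1584/0.36 = 4400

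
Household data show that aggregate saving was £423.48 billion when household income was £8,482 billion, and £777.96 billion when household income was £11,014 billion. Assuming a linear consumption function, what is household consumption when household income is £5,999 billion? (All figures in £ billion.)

MPS = ΔS/ΔY = (777.96 − 423.48)/(11014 − 8482) = 354.48/2532 = 0.14
MPC = 1 − MPS = 0.86
Autonomous saving = 423.48 − 0.14(8482) = -764, so a = 764
C = 764 + 0.86(5999) = 764 + 5159.14 = 5923.14

C = 5923.14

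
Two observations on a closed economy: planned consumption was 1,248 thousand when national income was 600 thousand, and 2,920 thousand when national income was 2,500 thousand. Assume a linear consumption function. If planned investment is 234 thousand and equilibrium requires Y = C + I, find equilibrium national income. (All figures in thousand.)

MPC = (2920 − 1248)/(2500 − 600) = 1672/1900 = 0.88
a = 1248 − 0.88(600) = 720
Equilibrium: Y = 720 + 0.88Y + 234
0.12Y = 954, so Y = 954/0.12 = 7950

Y = 7950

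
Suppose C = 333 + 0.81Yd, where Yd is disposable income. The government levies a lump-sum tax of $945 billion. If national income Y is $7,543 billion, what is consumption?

C = 5677.38

Yd = Y − T = 7543 − 945 = 6598
C = 333 + 0.81(6598) = 333 + 5344.38 = 5677.38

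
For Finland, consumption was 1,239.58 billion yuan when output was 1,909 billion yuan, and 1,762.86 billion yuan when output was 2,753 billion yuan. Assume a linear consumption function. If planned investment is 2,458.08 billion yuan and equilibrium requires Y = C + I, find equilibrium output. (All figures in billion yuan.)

MPC = (1762.86 − 1239.58)/(2753 − 1909) = 523.28/844 = 0.62
a = 1239.58 − 0.62(1909) = 56
Equilibrium: Y = 56 + 0.62Y + 2458.08
0.38Y = 2514.08, so Y = 2514.08/0.38 = 6616

Y = 6616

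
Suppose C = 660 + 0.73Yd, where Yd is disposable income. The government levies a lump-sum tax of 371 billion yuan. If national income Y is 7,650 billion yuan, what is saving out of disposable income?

S = 1305.33

Yd = Y − T = 7650 − 371 = 7279
C = 660 + 0.73(7279) = 660 + 5313.67 = 5973.67
S = Yd − C = 7279 − 5973.67 = 1305.33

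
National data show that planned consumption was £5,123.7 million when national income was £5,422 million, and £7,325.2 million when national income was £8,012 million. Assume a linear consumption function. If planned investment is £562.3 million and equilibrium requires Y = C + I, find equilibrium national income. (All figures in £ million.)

Y = 7182

MPC = (7325.2 − 5123.7)/(8012 − 5422) = 2201.5/2590 = 0.85
a = 5123.7 − 0.85(5422) = 515
Equilibrium: Y = 515 + 0.85Y + 562.3
0.15Y = 1077.3, so Y = 1077.3/0.15 = 7182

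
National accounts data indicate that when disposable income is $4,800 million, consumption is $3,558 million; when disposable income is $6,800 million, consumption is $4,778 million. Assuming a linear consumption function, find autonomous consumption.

MPC = ΔC/ΔY = (4778 − 3558)/(6800 − 4800) = 1220/2000 = 0.61
a = C − MPC·Y = 3558 − 0.61(4800) = 3558 − 2928 = 630

a = 630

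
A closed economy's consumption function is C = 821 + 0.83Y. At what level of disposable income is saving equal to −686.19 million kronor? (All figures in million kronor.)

Y = 793

S = Y − C = -821 + 0.17Y
-821 + 0.17Y = -686.19, so 0.17Y = 134.81 and Y = 793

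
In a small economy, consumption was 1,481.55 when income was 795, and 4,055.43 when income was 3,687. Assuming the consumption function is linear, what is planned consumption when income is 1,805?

MPC = (4055.43 − 1481.55)/(3687 − 795) = 2573.88/2892 = 0.89
a = 1481.55 − 0.89(795) = 1481.55 − 707.55 = 774
C = 774 + 0.89(1805) = 774 + 1606.45 = 2380.45

C = 2380.45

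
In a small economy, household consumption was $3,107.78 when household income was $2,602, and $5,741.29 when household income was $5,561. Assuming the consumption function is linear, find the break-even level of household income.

MPC = (5741.29 − 3107.78)/(5561 − 2602) = 2633.51/2959 = 0.89
a = 3107.78 − 0.89(2602) = 3107.78 − 2315.78 = 792
Break-even: Y = a/(1−MPC) = 792/0.11 = 7200

Y = 7200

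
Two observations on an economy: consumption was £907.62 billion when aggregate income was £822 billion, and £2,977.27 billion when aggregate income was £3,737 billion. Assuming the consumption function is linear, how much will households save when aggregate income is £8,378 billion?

MPC = (2977.27 − 907.62)/(3737 − 822) = 2069.65/2915 = 0.71
a = 907.62 − 0.71(822) = 907.62 − 583.62 = 324
C = 324 + 0.71(8378) = 6272.38
S = 8378 − 6272.38 = 2105.62

S = 2105.62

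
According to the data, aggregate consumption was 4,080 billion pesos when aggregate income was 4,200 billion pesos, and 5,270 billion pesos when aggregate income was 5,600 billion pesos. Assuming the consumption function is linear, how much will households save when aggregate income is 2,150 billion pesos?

MPC = (5270 − 4080)/(5600 − 4200) = 1190/1400 = 0.85
a = 4080 − 0.85(4200) = 4080 − 3570 = 510
C = 510 + 0.85(2150) = 2337.5
S = 2150 − 2337.5 = -187.5

S = -187.5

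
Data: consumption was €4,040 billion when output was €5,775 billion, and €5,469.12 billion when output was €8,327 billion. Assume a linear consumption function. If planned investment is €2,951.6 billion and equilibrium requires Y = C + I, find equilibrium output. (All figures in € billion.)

MPC = (5469.12 − 4040)/(8327 − 5775) = 1429.12/2552 = 0.56
a = 4040 − 0.56(5775) = 806
Equilibrium: Y = 806 + 0.56Y + 2951.6
0.44Y = 3757.6, so Y = 3757.6/0.44 = 8540

Y = 8540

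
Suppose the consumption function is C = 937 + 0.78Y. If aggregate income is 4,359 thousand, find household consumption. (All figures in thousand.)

C = 4337.02

C = 937 + 0.78(4359) = 937 + 3400.02 = 4337.02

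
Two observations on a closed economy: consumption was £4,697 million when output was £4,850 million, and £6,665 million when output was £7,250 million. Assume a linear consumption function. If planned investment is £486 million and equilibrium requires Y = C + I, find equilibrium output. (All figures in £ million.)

Y = 6700

MPC = (6665 − 4697)/(7250 − 4850) = 1968/2400 = 0.82
a = 4697 − 0.82(4850) = 720
Equilibrium: Y = 720 + 0.82Y + 486
0.18Y = 1206, so Y = 1206/0.18 = 6700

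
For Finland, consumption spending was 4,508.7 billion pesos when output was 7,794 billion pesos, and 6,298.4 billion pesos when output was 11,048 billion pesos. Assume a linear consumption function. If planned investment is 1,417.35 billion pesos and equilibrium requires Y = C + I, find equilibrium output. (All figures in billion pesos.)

MPC = (6298.4 − 4508.7)/(11048 − 7794) = 1789.7/3254 = 0.55
a = 4508.7 − 0.55(7794) = 222
Equilibrium: Y = 222 + 0.55Y + 1417.35
0.45Y = 1639.35, so Y = 1639.35/0.45 = 3643

Y = 3643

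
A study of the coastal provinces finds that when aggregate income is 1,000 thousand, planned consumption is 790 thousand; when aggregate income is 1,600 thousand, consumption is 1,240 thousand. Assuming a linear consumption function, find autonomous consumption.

MPC = ΔC/ΔY = (1240 − 790)/(1600 − 1000) = 450/600 = 0.75
a = C − MPC·Y = 790 − 0.75(1000) = 790 − 750 = 40

a = 40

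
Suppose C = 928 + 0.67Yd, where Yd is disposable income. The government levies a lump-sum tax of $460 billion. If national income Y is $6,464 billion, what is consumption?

Yd = Y − T = 6464 − 460 = 6004
C = 928 + 0.67(6004) = 928 + 4022.68 = 4950.68

C = 4950.68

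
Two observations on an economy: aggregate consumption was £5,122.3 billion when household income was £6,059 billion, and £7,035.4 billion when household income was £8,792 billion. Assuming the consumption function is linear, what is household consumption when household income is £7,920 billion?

C = 6425

MPC = (7035.4 − 5122.3)/(8792 − 6059) = 1913.1/2733 = 0.7
a = 5122.3 − 0.7(6059) = 5122.3 − 4241.3 = 881
C = 881 + 0.7(7920) = 881 + 5544 = 6425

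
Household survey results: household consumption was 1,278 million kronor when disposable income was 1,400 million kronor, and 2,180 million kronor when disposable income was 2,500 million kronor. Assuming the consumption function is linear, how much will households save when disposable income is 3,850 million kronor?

MPC = (2180 − 1278)/(2500 − 1400) = 902/1100 = 0.82
a = 1278 − 0.82(1400) = 1278 − 1148 = 130
C = 130 + 0.82(3850) = 3287
S = 3850 − 3287 = 563

S = 563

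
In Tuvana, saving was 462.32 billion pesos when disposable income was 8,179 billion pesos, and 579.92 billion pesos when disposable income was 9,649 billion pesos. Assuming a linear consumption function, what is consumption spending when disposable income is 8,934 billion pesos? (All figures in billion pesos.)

C = 8411.28

MPS = ΔS/ΔY = (579.92 − 462.32)/(9649 − 8179) = 117.6/1470 = 0.08
MPC = 1 − MPS = 0.92
Autonomous saving = 462.32 − 0.08(8179) = -192, so a = 192
C = 192 + 0.92(8934) = 192 + 8219.28 = 8411.28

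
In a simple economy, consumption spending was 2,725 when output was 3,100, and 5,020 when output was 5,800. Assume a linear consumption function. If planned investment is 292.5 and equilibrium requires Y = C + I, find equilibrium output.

MPC = (5020 − 2725)/(5800 − 3100) = 2295/2700 = 0.85
a = 2725 − 0.85(3100) = 90
Equilibrium: Y = 90 + 0.85Y + 292.5
0.15Y = 382.5, so Y = 382.5/0.15 = 2550

Y = 2550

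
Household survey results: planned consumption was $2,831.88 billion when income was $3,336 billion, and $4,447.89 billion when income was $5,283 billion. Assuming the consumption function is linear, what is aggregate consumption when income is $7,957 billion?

C = 6667.31

MPC = (4447.89 − 2831.88)/(5283 − 3336) = 1616.01/1947 = 0.83
a = 2831.88 − 0.83(3336) = 2831.88 − 2768.88 = 63
C = 63 + 0.83(7957) = 63 + 6604.31 = 6667.31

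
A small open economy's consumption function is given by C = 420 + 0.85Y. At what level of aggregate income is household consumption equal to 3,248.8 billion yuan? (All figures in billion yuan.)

420 + 0.85Y = 3248.8
0.85Y = 2828.8, so Y = 2828.8/0.85 = 3328

Y = 3328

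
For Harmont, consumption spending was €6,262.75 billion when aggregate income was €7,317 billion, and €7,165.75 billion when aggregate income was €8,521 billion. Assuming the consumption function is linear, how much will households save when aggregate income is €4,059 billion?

MPC = (7165.75 − 6262.75)/(8521 − 7317) = 903/1204 = 0.75
a = 6262.75 − 0.75(7317) = 6262.75 − 5487.75 = 775
C = 775 + 0.75(4059) = 3819.25
S = 4059 − 3819.25 = 239.75

S = 239.75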